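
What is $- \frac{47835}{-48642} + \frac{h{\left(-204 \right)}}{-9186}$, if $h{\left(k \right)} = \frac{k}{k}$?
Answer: $\frac{36613639}{37235451} \approx 0.9833$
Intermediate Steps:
$h{\left(k \right)} = 1$
$- \frac{47835}{-48642} + \frac{h{\left(-204 \right)}}{-9186} = - \frac{47835}{-48642} + 1 \frac{1}{-9186} = \left(-47835\right) \left(- \frac{1}{48642}\right) + 1 \left(- \frac{1}{9186}\right) = \frac{15945}{16214} - \frac{1}{9186} = \frac{36613639}{37235451}$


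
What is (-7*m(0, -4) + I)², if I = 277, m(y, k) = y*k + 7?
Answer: 51984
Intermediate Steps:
m(y, k) = 7 + k*y (m(y, k) = k*y + 7 = 7 + k*y)
(-7*m(0, -4) + I)² = (-7*(7 - 4*0) + 277)² = (-7*(7 + 0) + 277)² = (-7*7 + 277)² = (-49 + 277)² = 228² = 51984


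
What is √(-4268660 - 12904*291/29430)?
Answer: 2*I*√2852857428370/1635 ≈ 2066.1*I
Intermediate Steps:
√(-4268660 - 12904*291/29430) = √(-4268660 - 3755064*1/29430) = √(-4268660 - 625844/4905) = √(-20938403144/4905) = 2*I*√2852857428370/1635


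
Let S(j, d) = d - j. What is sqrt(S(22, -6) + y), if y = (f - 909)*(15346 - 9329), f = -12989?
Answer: I*sqrt(83624294) ≈ 9144.6*I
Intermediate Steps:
y = -83624266 (y = (-12989 - 909)*(15346 - 9329) = -13898*6017 = -83624266)
sqrt(S(22, -6) + y) = sqrt((-6 - 1*22) - 83624266) = sqrt((-6 - 22) - 83624266) = sqrt(-28 - 83624266) = sqrt(-83624294) = I*sqrt(83624294)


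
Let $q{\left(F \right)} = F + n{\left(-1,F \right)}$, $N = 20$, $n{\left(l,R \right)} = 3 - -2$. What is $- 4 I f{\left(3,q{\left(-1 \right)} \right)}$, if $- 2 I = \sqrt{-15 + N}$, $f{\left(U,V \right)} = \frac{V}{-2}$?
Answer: $- 4 \sqrt{5} \approx -8.9443$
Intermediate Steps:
$n{\left(l,R \right)} = 5$ ($n{\left(l,R \right)} = 3 + 2 = 5$)
$q{\left(F \right)} = 5 + F$ ($q{\left(F \right)} = F + 5 = 5 + F$)
$f{\left(U,V \right)} = - \frac{V}{2}$ ($f{\left(U,V \right)} = V \left(- \frac{1}{2}\right) = - \frac{V}{2}$)
$I = - \frac{\sqrt{5}}{2}$ ($I = - \frac{\sqrt{-15 + 20}}{2} = - \frac{\sqrt{5}}{2} \approx -1.118$)
$- 4 I f{\left(3,q{\left(-1 \right)} \right)} = - 4 \left(- \frac{\sqrt{5}}{2}\right) \left(- \frac{5 - 1}{2}\right) = 2 \sqrt{5} \left(\left(- \frac{1}{2}\right) 4\right) = 2 \sqrt{5} \left(-2\right) = - 4 \sqrt{5}$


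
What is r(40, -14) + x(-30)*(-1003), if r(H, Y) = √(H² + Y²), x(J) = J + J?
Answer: 60180 + 2*√449 ≈ 60222.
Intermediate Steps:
x(J) = 2*J
r(40, -14) + x(-30)*(-1003) = √(40² + (-14)²) + (2*(-30))*(-1003) = √(1600 + 196) - 60*(-1003) = √1796 + 60180 = 2*√449 + 60180 = 60180 + 2*√449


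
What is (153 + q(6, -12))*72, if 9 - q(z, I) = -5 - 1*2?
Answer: 12168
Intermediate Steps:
q(z, I) = 16 (q(z, I) = 9 - (-5 - 1*2) = 9 - (-5 - 2) = 9 - 1*(-7) = 9 + 7 = 16)
(153 + q(6, -12))*72 = (153 + 16)*72 = 169*72 = 12168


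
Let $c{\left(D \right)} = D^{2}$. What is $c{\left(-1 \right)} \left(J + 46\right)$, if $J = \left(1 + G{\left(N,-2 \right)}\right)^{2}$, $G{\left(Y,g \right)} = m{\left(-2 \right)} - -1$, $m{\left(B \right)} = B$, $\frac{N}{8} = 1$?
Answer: $46$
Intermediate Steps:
$N = 8$ ($N = 8 \cdot 1 = 8$)
$G{\left(Y,g \right)} = -1$ ($G{\left(Y,g \right)} = -2 - -1 = -2 + 1 = -1$)
$J = 0$ ($J = \left(1 - 1\right)^{2} = 0^{2} = 0$)
$c{\left(-1 \right)} \left(J + 46\right) = \left(-1\right)^{2} \left(0 + 46\right) = 1 \cdot 46 = 46$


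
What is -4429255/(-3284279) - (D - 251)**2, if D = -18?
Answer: -237649283464/3284279 ≈ -72360.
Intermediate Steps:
-4429255/(-3284279) - (D - 251)**2 = -4429255/(-3284279) - (-18 - 251)**2 = -4429255*(-1/3284279) - 1*(-269)**2 = 4429255/3284279 - 1*72361 = 4429255/3284279 - 72361 = -237649283464/3284279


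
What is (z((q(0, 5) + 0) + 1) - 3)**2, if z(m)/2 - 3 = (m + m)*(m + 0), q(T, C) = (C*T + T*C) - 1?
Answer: 9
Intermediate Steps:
q(T, C) = -1 + 2*C*T (q(T, C) = (C*T + C*T) - 1 = 2*C*T - 1 = -1 + 2*C*T)
z(m) = 6 + 4*m**2 (z(m) = 6 + 2*((m + m)*(m + 0)) = 6 + 2*((2*m)*m) = 6 + 2*(2*m**2) = 6 + 4*m**2)
(z((q(0, 5) + 0) + 1) - 3)**2 = ((6 + 4*(((-1 + 2*5*0) + 0) + 1)**2) - 3)**2 = ((6 + 4*(((-1 + 0) + 0) + 1)**2) - 3)**2 = ((6 + 4*((-1 + 0) + 1)**2) - 3)**2 = ((6 + 4*(-1 + 1)**2) - 3)**2 = ((6 + 4*0**2) - 3)**2 = ((6 + 4*0) - 3)**2 = ((6 + 0) - 3)**2 = (6 - 3)**2 = 3**2 = 9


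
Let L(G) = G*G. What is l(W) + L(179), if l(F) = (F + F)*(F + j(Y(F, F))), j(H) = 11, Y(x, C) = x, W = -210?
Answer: 115621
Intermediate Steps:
L(G) = G²
l(F) = 2*F*(11 + F) (l(F) = (F + F)*(F + 11) = (2*F)*(11 + F) = 2*F*(11 + F))
l(W) + L(179) = 2*(-210)*(11 - 210) + 179² = 2*(-210)*(-199) + 32041 = 83580 + 32041 = 115621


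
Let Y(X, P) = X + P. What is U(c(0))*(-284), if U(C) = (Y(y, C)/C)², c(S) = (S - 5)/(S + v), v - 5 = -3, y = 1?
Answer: -2556/25 ≈ -102.24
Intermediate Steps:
Y(X, P) = P + X
v = 2 (v = 5 - 3 = 2)
c(S) = (-5 + S)/(2 + S) (c(S) = (S - 5)/(S + 2) = (-5 + S)/(2 + S))
U(C) = (1 + C)²/C² (U(C) = ((C + 1)/C)² = ((1 + C)/C)² = (1 + C)²/C²)
U(c(0))*(-284) = ((1 + (-5 + 0)/(2 + 0))²/((-5 + 0)/(2 + 0))²)*(-284) = ((1 - 5/2)²/(-5/2)²)*(-284) = (4*(-3/2)²/25)*(-284) = ((4/25)*(9/4))*(-284) = (9/25)*(-284) = -2556/25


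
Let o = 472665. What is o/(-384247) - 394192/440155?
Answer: -359512956499/169128238285 ≈ -2.1257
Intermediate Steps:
o/(-384247) - 394192/440155 = 472665/(-384247) - 394192/440155 = 472665*(-1/384247) - 394192*1/440155 = -472665/384247 - 394192/440155 = -359512956499/169128238285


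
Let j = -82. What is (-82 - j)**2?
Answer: 0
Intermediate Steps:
(-82 - j)**2 = (-82 - 1*(-82))**2 = (-82 + 82)**2 = 0**2 = 0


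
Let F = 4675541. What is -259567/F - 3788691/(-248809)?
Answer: 17649597501128/1163316680669 ≈ 15.172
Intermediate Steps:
-259567/F - 3788691/(-248809) = -259567/4675541 - 3788691/(-248809) = -259567*1/4675541 - 3788691*(-1/248809) = -259567/4675541 + 3788691/248809 = 17649597501128/1163316680669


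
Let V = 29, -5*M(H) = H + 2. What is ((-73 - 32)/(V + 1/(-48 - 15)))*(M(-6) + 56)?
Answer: -187866/913 ≈ -205.77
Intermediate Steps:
M(H) = -⅖ - H/5 (M(H) = -(H + 2)/5 = -(2 + H)/5 = -⅖ - H/5)
((-73 - 32)/(V + 1/(-48 - 15)))*(M(-6) + 56) = ((-73 - 32)/(29 + 1/(-48 - 15)))*((-⅖ - ⅕*(-6)) + 56) = (-105/(29 + 1/(-63)))*((-⅖ + 6/5) + 56) = (-105/(29 - 1/63))*(⅘ + 56) = -105/1826/63*(284/5) = -105*63/1826*(284/5) = -6615/1826*284/5 = -187866/913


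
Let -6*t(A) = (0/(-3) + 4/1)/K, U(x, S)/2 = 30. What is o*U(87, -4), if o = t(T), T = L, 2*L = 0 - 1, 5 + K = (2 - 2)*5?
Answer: 8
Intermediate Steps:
U(x, S) = 60 (U(x, S) = 2*30 = 60)
K = -5 (K = -5 + (2 - 2)*5 = -5 + 0*5 = -5 + 0 = -5)
L = -½ (L = (0 - 1)/2 = (½)*(-1) = -½ ≈ -0.50000)
T = -½ ≈ -0.50000
t(A) = 2/15 (t(A) = -(0/(-3) + 4/1)/(6*(-5)) = -(0*(-⅓) + 4*1)*(-1)/(6*5) = -(0 + 4)*(-1)/(6*5) = -2*(-1)/(3*5) = -⅙*(-⅘) = 2/15)
o = 2/15 ≈ 0.13333
o*U(87, -4) = (2/15)*60 = 8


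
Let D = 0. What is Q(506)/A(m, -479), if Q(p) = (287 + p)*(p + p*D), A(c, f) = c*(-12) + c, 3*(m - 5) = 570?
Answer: -2806/15 ≈ -187.07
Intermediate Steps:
m = 195 (m = 5 + (1/3)*570 = 5 + 190 = 195)
A(c, f) = -11*c (A(c, f) = -12*c + c = -11*c)
Q(p) = p*(287 + p) (Q(p) = (287 + p)*(p + p*0) = (287 + p)*(p + 0) = (287 + p)*p = p*(287 + p))
Q(506)/A(m, -479) = (506*(287 + 506))/((-11*195)) = (506*793)/(-2145) = 401258*(-1/2145) = -2806/15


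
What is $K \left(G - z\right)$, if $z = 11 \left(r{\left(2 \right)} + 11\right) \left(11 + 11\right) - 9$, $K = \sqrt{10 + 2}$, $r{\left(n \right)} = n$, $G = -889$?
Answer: $- 8052 \sqrt{3} \approx -13946.0$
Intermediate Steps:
$K = 2 \sqrt{3}$ ($K = \sqrt{12} = 2 \sqrt{3} \approx 3.4641$)
$z = 3137$ ($z = 11 \left(2 + 11\right) \left(11 + 11\right) - 9 = 11 \cdot 13 \cdot 22 - 9 = 11 \cdot 286 - 9 = 3146 - 9 = 3137$)
$K \left(G - z\right) = 2 \sqrt{3} \left(-889 - 3137\right) = 2 \sqrt{3} \left(-4026\right) = - 8052 \sqrt{3}$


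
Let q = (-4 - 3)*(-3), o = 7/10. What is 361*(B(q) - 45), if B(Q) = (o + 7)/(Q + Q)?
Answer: -970729/60 ≈ -16179.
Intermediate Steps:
o = 7/10 (o = 7*(⅒) = 7/10 ≈ 0.70000)
q = 21 (q = -7*(-3) = 21)
B(Q) = 77/(20*Q) (B(Q) = (7/10 + 7)/(Q + Q) = 77/(10*((2*Q))) = 77*(1/(2*Q))/10 = 77/(20*Q))
361*(B(q) - 45) = 361*((77/20)/21 - 45) = 361*((77/20)*(1/21) - 45) = 361*(11/60 - 45) = 361*(-2689/60) = -970729/60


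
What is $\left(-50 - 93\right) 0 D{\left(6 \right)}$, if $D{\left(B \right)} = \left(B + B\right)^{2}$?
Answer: $0$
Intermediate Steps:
$D{\left(B \right)} = 4 B^{2}$ ($D{\left(B \right)} = \left(2 B\right)^{2} = 4 B^{2}$)
$\left(-50 - 93\right) 0 D{\left(6 \right)} = \left(-50 - 93\right) 0 \cdot 4 \cdot 6^{2} = - 143 \cdot 0 \cdot 4 \cdot 36 = - 143 \cdot 0 \cdot 144 = \left(-143\right) 0 = 0$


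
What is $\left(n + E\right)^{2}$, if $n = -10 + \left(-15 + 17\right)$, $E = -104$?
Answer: $12544$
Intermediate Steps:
$n = -8$ ($n = -10 + 2 = -8$)
$\left(n + E\right)^{2} = \left(-8 - 104\right)^{2} = \left(-112\right)^{2} = 12544$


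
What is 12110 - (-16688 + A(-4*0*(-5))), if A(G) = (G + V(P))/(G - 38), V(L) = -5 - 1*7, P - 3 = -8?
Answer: 547156/19 ≈ 28798.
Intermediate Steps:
P = -5 (P = 3 - 8 = -5)
V(L) = -12 (V(L) = -5 - 7 = -12)
A(G) = (-12 + G)/(-38 + G) (A(G) = (G - 12)/(G - 38) = (-12 + G)/(-38 + G))
12110 - (-16688 + A(-4*0*(-5))) = 12110 - (-16688 + (-12 - 4*0*(-5))/(-38 - 4*0*(-5))) = 12110 - (-16688 + (-12 + 0*(-5))/(-38 + 0*(-5))) = 12110 - (-16688 + (-12 + 0)/(-38 + 0)) = 12110 - (-16688 - 12/(-38)) = 12110 - (-16688 - 1/38*(-12)) = 12110 - (-16688 + 6/19) = 12110 - 1*(-317066/19) = 12110 + 317066/19 = 547156/19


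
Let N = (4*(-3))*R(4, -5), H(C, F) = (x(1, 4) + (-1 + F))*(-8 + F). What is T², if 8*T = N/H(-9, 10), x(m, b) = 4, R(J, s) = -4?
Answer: 9/169 ≈ 0.053254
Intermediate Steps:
H(C, F) = (-8 + F)*(3 + F) (H(C, F) = (4 + (-1 + F))*(-8 + F) = (3 + F)*(-8 + F) = (-8 + F)*(3 + F))
N = 48 (N = (4*(-3))*(-4) = -12*(-4) = 48)
T = 3/13 (T = (48/(-24 + 10² - 5*10))/8 = (48/(-24 + 100 - 50))/8 = (48/26)/8 = (48*(1/26))/8 = (⅛)*(24/13) = 3/13 ≈ 0.23077)
T² = (3/13)² = 9/169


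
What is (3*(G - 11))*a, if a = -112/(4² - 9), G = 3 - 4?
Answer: 576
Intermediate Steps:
G = -1
a = -16 (a = -112/(16 - 9) = -112/7 = -112*⅐ = -16)
(3*(G - 11))*a = (3*(-1 - 11))*(-16) = (3*(-12))*(-16) = -36*(-16) = 576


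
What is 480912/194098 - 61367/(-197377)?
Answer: 53416089895/19155240473 ≈ 2.7886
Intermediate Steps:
480912/194098 - 61367/(-197377) = 480912*(1/194098) - 61367*(-1/197377) = 240456/97049 + 61367/197377 = 53416089895/19155240473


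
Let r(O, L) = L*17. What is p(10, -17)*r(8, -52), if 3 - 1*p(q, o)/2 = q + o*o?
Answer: 523328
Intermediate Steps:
r(O, L) = 17*L
p(q, o) = 6 - 2*q - 2*o² (p(q, o) = 6 - 2*(q + o*o) = 6 - 2*(q + o²) = 6 + (-2*q - 2*o²) = 6 - 2*q - 2*o²)
p(10, -17)*r(8, -52) = (6 - 2*10 - 2*(-17)²)*(17*(-52)) = (6 - 20 - 2*289)*(-884) = (6 - 20 - 578)*(-884) = -592*(-884) = 523328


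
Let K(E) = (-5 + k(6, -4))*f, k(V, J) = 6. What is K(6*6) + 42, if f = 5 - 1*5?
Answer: 42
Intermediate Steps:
f = 0 (f = 5 - 5 = 0)
K(E) = 0 (K(E) = (-5 + 6)*0 = 1*0 = 0)
K(6*6) + 42 = 0 + 42 = 42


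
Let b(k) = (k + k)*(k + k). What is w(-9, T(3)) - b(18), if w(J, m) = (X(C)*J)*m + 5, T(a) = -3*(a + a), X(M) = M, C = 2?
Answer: -967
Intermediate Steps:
T(a) = -6*a
w(J, m) = 5 + 2*J*m (w(J, m) = (2*J)*m + 5 = 2*J*m + 5 = 5 + 2*J*m)
b(k) = 4*k² (b(k) = (2*k)*(2*k) = 4*k²)
w(-9, T(3)) - b(18) = (5 + 2*(-9)*(-6*3)) - 4*18² = (5 + 2*(-9)*(-18)) - 4*324 = (5 + 324) - 1*1296 = 329 - 1296 = -967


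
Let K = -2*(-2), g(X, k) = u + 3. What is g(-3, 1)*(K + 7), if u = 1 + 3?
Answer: 77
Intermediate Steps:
u = 4
g(X, k) = 7 (g(X, k) = 4 + 3 = 7)
K = 4
g(-3, 1)*(K + 7) = 7*(4 + 7) = 7*11 = 77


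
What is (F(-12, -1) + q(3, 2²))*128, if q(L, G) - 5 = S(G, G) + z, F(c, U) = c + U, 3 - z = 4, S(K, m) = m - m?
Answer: -1152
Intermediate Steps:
S(K, m) = 0
z = -1 (z = 3 - 1*4 = 3 - 4 = -1)
F(c, U) = U + c
q(L, G) = 4 (q(L, G) = 5 + (0 - 1) = 5 - 1 = 4)
(F(-12, -1) + q(3, 2²))*128 = ((-1 - 12) + 4)*128 = (-13 + 4)*128 = -9*128 = -1152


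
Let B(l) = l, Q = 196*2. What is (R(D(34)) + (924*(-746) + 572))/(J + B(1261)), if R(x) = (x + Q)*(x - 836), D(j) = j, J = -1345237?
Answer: 128798/167997 ≈ 0.76667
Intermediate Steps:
Q = 392
R(x) = (-836 + x)*(392 + x) (R(x) = (x + 392)*(x - 836) = (392 + x)*(-836 + x) = (-836 + x)*(392 + x))
(R(D(34)) + (924*(-746) + 572))/(J + B(1261)) = ((-327712 + 34**2 - 444*34) + (924*(-746) + 572))/(-1345237 + 1261) = ((-327712 + 1156 - 15096) + (-689304 + 572))/(-1343976) = (-341652 - 688732)*(-1/1343976) = -1030384*(-1/1343976) = 128798/167997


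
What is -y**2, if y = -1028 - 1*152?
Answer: -1392400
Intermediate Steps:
y = -1180 (y = -1028 - 152 = -1180)
-y**2 = -1*(-1180)**2 = -1*1392400 = -1392400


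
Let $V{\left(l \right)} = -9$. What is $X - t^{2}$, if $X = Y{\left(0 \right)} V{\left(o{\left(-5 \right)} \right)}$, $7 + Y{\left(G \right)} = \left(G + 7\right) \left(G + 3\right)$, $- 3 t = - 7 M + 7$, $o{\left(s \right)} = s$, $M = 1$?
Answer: $-126$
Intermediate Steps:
$t = 0$ ($t = - \frac{\left(-7\right) 1 + 7}{3} = - \frac{-7 + 7}{3} = \left(- \frac{1}{3}\right) 0 = 0$)
$Y{\left(G \right)} = -7 + \left(3 + G\right) \left(7 + G\right)$ ($Y{\left(G \right)} = -7 + \left(G + 7\right) \left(G + 3\right) = -7 + \left(7 + G\right) \left(3 + G\right) = -7 + \left(3 + G\right) \left(7 + G\right)$)
$X = -126$ ($X = \left(14 + 0^{2} + 10 \cdot 0\right) \left(-9\right) = \left(14 + 0 + 0\right) \left(-9\right) = 14 \left(-9\right) = -126$)
$X - t^{2} = -126 - 0^{2} = -126 - 0 = -126 + 0 = -126$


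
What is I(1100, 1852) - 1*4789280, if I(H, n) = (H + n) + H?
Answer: -4785228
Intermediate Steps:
I(H, n) = n + 2*H
I(1100, 1852) - 1*4789280 = (1852 + 2*1100) - 1*4789280 = (1852 + 2200) - 4789280 = 4052 - 4789280 = -4785228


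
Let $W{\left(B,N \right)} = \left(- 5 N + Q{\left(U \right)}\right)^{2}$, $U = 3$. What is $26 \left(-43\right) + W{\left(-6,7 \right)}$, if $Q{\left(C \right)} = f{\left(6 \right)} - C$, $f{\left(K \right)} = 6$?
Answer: $-94$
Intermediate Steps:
$Q{\left(C \right)} = 6 - C$
$W{\left(B,N \right)} = \left(3 - 5 N\right)^{2}$ ($W{\left(B,N \right)} = \left(- 5 N + \left(6 - 3\right)\right)^{2} = \left(- 5 N + 3\right)^{2} = \left(3 - 5 N\right)^{2}$)
$26 \left(-43\right) + W{\left(-6,7 \right)} = 26 \left(-43\right) + \left(-3 + 5 \cdot 7\right)^{2} = -1118 + \left(-3 + 35\right)^{2} = -1118 + 32^{2} = -1118 + 1024 = -94$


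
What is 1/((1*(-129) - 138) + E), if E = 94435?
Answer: 1/94168 ≈ 1.0619e-5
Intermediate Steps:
1/((1*(-129) - 138) + E) = 1/((1*(-129) - 138) + 94435) = 1/((-129 - 138) + 94435) = 1/(-267 + 94435) = 1/94168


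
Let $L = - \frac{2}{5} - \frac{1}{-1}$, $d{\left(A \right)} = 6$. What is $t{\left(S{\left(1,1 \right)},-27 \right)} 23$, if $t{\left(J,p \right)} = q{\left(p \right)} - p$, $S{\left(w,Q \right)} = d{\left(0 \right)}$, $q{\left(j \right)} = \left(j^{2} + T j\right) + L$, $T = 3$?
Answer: $\frac{77694}{5} \approx 15539.0$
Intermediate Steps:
$L = \frac{3}{5}$ ($L = \left(-2\right) \frac{1}{5} - -1 = - \frac{2}{5} + 1 = \frac{3}{5} \approx 0.6$)
$q{\left(j \right)} = \frac{3}{5} + j^{2} + 3 j$ ($q{\left(j \right)} = \left(j^{2} + 3 j\right) + \frac{3}{5} = \frac{3}{5} + j^{2} + 3 j$)
$S{\left(w,Q \right)} = 6$
$t{\left(J,p \right)} = \frac{3}{5} + p^{2} + 2 p$ ($t{\left(J,p \right)} = \left(\frac{3}{5} + p^{2} + 3 p\right) - p = \frac{3}{5} + p^{2} + 2 p$)
$t{\left(S{\left(1,1 \right)},-27 \right)} 23 = \left(\frac{3}{5} + \left(-27\right)^{2} + 2 \left(-27\right)\right) 23 = \left(\frac{3}{5} + 729 - 54\right) 23 = \frac{3378}{5} \cdot 23 = \frac{77694}{5}$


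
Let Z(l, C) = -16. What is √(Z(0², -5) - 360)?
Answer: 2*I*√94 ≈ 19.391*I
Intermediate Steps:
√(Z(0², -5) - 360) = √(-16 - 360) = √(-376) = 2*I*√94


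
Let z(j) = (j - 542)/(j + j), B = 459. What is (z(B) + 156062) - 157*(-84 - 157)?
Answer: 177999199/918 ≈ 1.9390e+5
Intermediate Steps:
z(j) = (-542 + j)/(2*j) (z(j) = (-542 + j)/((2*j)) = (-542 + j)*(1/(2*j)) = (-542 + j)/(2*j))
(z(B) + 156062) - 157*(-84 - 157) = ((½)*(-542 + 459)/459 + 156062) - 157*(-84 - 157) = ((½)*(1/459)*(-83) + 156062) - 157*(-241) = (-83/918 + 156062) + 37837 = 143264833/918 + 37837 = 177999199/918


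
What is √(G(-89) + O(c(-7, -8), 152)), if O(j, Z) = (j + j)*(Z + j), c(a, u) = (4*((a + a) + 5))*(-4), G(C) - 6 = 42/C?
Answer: 2*√168823299/89 ≈ 291.98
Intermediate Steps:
G(C) = 6 + 42/C
c(a, u) = -80 - 32*a (c(a, u) = (4*(2*a + 5))*(-4) = (4*(5 + 2*a))*(-4) = (20 + 8*a)*(-4) = -80 - 32*a)
O(j, Z) = 2*j*(Z + j) (O(j, Z) = (2*j)*(Z + j) = 2*j*(Z + j))
√(G(-89) + O(c(-7, -8), 152)) = √((6 + 42/(-89)) + 2*(-80 - 32*(-7))*(152 + (-80 - 32*(-7)))) = √((6 + 42*(-1/89)) + 2*(-80 + 224)*(152 + (-80 + 224))) = √((6 - 42/89) + 2*144*(152 + 144)) = √(492/89 + 2*144*296) = √(492/89 + 85248) = √(7587564/89) = 2*√168823299/89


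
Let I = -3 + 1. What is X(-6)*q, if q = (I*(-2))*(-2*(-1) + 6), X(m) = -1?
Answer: -32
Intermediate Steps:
I = -2
q = 32 (q = (-2*(-2))*(-2*(-1) + 6) = 4*(2 + 6) = 4*8 = 32)
X(-6)*q = -1*32 = -32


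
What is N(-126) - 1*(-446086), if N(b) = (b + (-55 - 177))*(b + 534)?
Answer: 300022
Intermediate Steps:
N(b) = (-232 + b)*(534 + b) (N(b) = (b - 232)*(534 + b) = (-232 + b)*(534 + b))
N(-126) - 1*(-446086) = (-123888 + (-126)² + 302*(-126)) - 1*(-446086) = (-123888 + 15876 - 38052) + 446086 = -146064 + 446086 = 300022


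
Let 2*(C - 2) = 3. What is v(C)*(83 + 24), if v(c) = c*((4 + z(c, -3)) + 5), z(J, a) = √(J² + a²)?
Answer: 6741/2 + 749*√85/4 ≈ 5096.9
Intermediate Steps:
C = 7/2 (C = 2 + (½)*3 = 2 + 3/2 = 7/2 ≈ 3.5000)
v(c) = c*(9 + √(9 + c²)) (v(c) = c*((4 + √(c² + (-3)²)) + 5) = c*((4 + √(c² + 9)) + 5) = c*((4 + √(9 + c²)) + 5) = c*(9 + √(9 + c²)))
v(C)*(83 + 24) = (7*(9 + √(9 + (7/2)²))/2)*(83 + 24) = (7*(9 + √(9 + 49/4))/2)*107 = (7*(9 + √(85/4))/2)*107 = (7*(9 + √85/2)/2)*107 = (63/2 + 7*√85/4)*107 = 6741/2 + 749*√85/4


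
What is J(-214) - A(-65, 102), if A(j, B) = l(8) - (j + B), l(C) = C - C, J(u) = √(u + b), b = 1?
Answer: 37 + I*√213 ≈ 37.0 + 14.595*I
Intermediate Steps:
J(u) = √(1 + u) (J(u) = √(u + 1) = √(1 + u))
l(C) = 0
A(j, B) = -B - j (A(j, B) = 0 - (j + B) = 0 - (B + j) = 0 + (-B - j) = -B - j)
J(-214) - A(-65, 102) = √(1 - 214) - (-1*102 - 1*(-65)) = √(-213) - (-102 + 65) = I*√213 - 1*(-37) = I*√213 + 37 = 37 + I*√213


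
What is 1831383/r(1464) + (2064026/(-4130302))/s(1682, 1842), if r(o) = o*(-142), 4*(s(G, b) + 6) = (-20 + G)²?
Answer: -870578716546221953/98823049770791280 ≈ -8.8095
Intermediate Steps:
s(G, b) = -6 + (-20 + G)²/4
r(o) = -142*o
1831383/r(1464) + (2064026/(-4130302))/s(1682, 1842) = 1831383/((-142*1464)) + (2064026/(-4130302))/(-6 + (-20 + 1682)²/4) = 1831383/(-207888) + (2064026*(-1/4130302))/(-6 + (¼)*1662²) = 1831383*(-1/207888) - 1032013/(2065151*(-6 + (¼)*2762244)) = -610461/69296 - 1032013/(2065151*(-6 + 690561)) = -610461/69296 - 1032013/2065151/690555 = -610461/69296 - 1032013/2065151*1/690555 = -610461/69296 - 1032013/1426100348805 = -870578716546221953/98823049770791280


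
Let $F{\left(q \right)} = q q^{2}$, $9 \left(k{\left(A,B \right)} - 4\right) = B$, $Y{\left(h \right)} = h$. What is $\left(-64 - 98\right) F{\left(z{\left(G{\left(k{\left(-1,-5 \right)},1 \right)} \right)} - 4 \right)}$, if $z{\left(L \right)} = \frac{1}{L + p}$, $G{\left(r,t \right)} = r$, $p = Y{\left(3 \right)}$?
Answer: $\frac{898254927}{97556} \approx 9207.6$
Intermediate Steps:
$p = 3$
$k{\left(A,B \right)} = 4 + \frac{B}{9}$
$z{\left(L \right)} = \frac{1}{3 + L}$ ($z{\left(L \right)} = \frac{1}{L + 3} = \frac{1}{3 + L}$)
$F{\left(q \right)} = q^{3}$
$\left(-64 - 98\right) F{\left(z{\left(G{\left(k{\left(-1,-5 \right)},1 \right)} \right)} - 4 \right)} = \left(-64 - 98\right) \left(\frac{1}{3 + \left(4 + \frac{1}{9} \left(-5\right)\right)} - 4\right)^{3} = - 162 \left(\frac{1}{3 + \left(4 - \frac{5}{9}\right)} - 4\right)^{3} = - 162 \left(\frac{1}{3 + \frac{31}{9}} - 4\right)^{3} = - 162 \left(\frac{1}{\frac{58}{9}} - 4\right)^{3} = - 162 \left(\frac{9}{58} - 4\right)^{3} = - 162 \left(- \frac{223}{58}\right)^{3} = \left(-162\right) \left(- \frac{11089567}{195112}\right) = \frac{898254927}{97556}$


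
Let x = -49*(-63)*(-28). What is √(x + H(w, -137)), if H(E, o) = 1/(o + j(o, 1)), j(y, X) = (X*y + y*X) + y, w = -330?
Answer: I*√6489269273/274 ≈ 294.0*I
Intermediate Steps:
j(y, X) = y + 2*X*y (j(y, X) = (X*y + X*y) + y = 2*X*y + y = y + 2*X*y)
x = -86436 (x = 3087*(-28) = -86436)
H(E, o) = 1/(4*o) (H(E, o) = 1/(o + o*(1 + 2*1)) = 1/(o + o*(1 + 2)) = 1/(o + o*3) = 1/(o + 3*o) = 1/(4*o))
√(x + H(w, -137)) = √(-86436 + (¼)/(-137)) = √(-86436 + (¼)*(-1/137)) = √(-86436 - 1/548) = √(-47366929/548) = I*√6489269273/274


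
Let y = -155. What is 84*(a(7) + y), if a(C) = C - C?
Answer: -13020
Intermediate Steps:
a(C) = 0
84*(a(7) + y) = 84*(0 - 155) = 84*(-155) = -13020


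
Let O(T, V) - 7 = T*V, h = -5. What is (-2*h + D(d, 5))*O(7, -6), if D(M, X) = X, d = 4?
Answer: -525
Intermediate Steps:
O(T, V) = 7 + T*V
(-2*h + D(d, 5))*O(7, -6) = (-2*(-5) + 5)*(7 + 7*(-6)) = (10 + 5)*(7 - 42) = 15*(-35) = -525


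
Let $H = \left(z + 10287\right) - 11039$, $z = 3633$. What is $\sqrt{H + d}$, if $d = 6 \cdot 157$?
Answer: $\sqrt{3823} \approx 61.83$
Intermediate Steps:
$H = 2881$ ($H = \left(3633 + 10287\right) - 11039 = 13920 - 11039 = 2881$)
$d = 942$
$\sqrt{H + d} = \sqrt{2881 + 942} = \sqrt{3823}$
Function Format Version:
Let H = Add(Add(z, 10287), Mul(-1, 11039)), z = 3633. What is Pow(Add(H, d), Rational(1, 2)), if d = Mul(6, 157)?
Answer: Pow(3823, Rational(1, 2)) ≈ 61.830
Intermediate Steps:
H = 2881 (H = Add(Add(3633, 10287), Mul(-1, 11039)) = Add(13920, -11039) = 2881)
d = 942
Pow(Add(H, d), Rational(1, 2)) = Pow(Add(2881, 942), Rational(1, 2)) = Pow(3823, Rational(1, 2))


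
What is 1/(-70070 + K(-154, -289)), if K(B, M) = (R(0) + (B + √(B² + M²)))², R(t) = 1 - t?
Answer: -5048/530982663 - 17*√107237/353988442 ≈ -2.5233e-5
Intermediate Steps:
K(B, M) = (1 + B + √(B² + M²))² (K(B, M) = ((1 - 1*0) + (B + √(B² + M²)))² = ((1 + 0) + (B + √(B² + M²)))² = (1 + (B + √(B² + M²)))² = (1 + B + √(B² + M²))²)
1/(-70070 + K(-154, -289)) = 1/(-70070 + (1 - 154 + √((-154)² + (-289)²))²) = 1/(-70070 + (1 - 154 + √(23716 + 83521))²) = 1/(-70070 + (1 - 154 + √107237)²) = 1/(-70070 + (-153 + √107237)²)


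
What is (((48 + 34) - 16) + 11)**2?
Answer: 5929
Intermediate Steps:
(((48 + 34) - 16) + 11)**2 = ((82 - 16) + 11)**2 = (66 + 11)**2 = 77**2 = 5929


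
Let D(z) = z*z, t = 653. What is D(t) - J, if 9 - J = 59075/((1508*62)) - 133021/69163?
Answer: 2757291833660009/6466463848 ≈ 4.2640e+5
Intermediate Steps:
D(z) = z**2
J = 66549301823/6466463848 (J = 9 - (59075/((1508*62)) - 133021/69163) = 9 - (59075/93496 - 133021*1/69163) = 9 - (59075*(1/93496) - 133021/69163) = 9 - (59075/93496 - 133021/69163) = 9 - 1*(-8351127191/6466463848) = 9 + 8351127191/6466463848 = 66549301823/6466463848 ≈ 10.291)
D(t) - J = 653**2 - 1*66549301823/6466463848 = 426409 - 66549301823/6466463848 = 2757291833660009/6466463848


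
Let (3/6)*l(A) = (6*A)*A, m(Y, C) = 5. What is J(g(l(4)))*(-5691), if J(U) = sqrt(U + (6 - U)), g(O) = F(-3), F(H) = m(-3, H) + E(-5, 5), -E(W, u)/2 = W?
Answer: -5691*sqrt(6) ≈ -13940.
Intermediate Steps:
E(W, u) = -2*W
l(A) = 12*A**2 (l(A) = 2*((6*A)*A) = 2*(6*A**2) = 12*A**2)
F(H) = 15 (F(H) = 5 - 2*(-5) = 5 + 10 = 15)
g(O) = 15
J(U) = sqrt(6)
J(g(l(4)))*(-5691) = sqrt(6)*(-5691) = -5691*sqrt(6)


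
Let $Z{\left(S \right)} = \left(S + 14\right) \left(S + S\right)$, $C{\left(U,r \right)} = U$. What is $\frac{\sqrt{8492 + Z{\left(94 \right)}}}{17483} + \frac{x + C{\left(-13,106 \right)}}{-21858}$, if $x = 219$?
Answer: $- \frac{103}{10929} + \frac{2 \sqrt{7199}}{17483} \approx 0.00028175$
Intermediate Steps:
$Z{\left(S \right)} = 2 S \left(14 + S\right)$ ($Z{\left(S \right)} = \left(14 + S\right) 2 S = 2 S \left(14 + S\right)$)
$\frac{\sqrt{8492 + Z{\left(94 \right)}}}{17483} + \frac{x + C{\left(-13,106 \right)}}{-21858} = \frac{\sqrt{8492 + 2 \cdot 94 \left(14 + 94\right)}}{17483} + \frac{219 - 13}{-21858} = \sqrt{8492 + 2 \cdot 94 \cdot 108} \cdot \frac{1}{17483} + 206 \left(- \frac{1}{21858}\right) = \sqrt{8492 + 20304} \cdot \frac{1}{17483} - \frac{103}{10929} = \sqrt{28796} \cdot \frac{1}{17483} - \frac{103}{10929} = 2 \sqrt{7199} \cdot \frac{1}{17483} - \frac{103}{10929} = \frac{2 \sqrt{7199}}{17483} - \frac{103}{10929} = - \frac{103}{10929} + \frac{2 \sqrt{7199}}{17483}$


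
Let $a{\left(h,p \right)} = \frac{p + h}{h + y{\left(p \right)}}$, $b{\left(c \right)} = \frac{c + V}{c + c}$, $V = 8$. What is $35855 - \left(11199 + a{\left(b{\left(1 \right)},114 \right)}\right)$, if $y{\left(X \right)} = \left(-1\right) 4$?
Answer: $24419$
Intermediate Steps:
$y{\left(X \right)} = -4$
$b{\left(c \right)} = \frac{8 + c}{2 c}$ ($b{\left(c \right)} = \frac{c + 8}{c + c} = \frac{8 + c}{2 c}$)
$a{\left(h,p \right)} = \frac{h + p}{-4 + h}$ ($a{\left(h,p \right)} = \frac{p + h}{h - 4} = \frac{h + p}{-4 + h}$)
$35855 - \left(11199 + a{\left(b{\left(1 \right)},114 \right)}\right) = 35855 - \left(11199 + \frac{\frac{8 + 1}{2 \cdot 1} + 114}{-4 + \frac{8 + 1}{2 \cdot 1}}\right) = 35855 - \left(11199 + \frac{\frac{1}{2} \cdot 1 \cdot 9 + 114}{-4 + \frac{1}{2} \cdot 1 \cdot 9}\right) = 35855 - \left(11199 + \frac{\frac{9}{2} + 114}{-4 + \frac{9}{2}}\right) = 35855 - \left(11199 + \frac{1}{\frac{1}{2}} \cdot \frac{237}{2}\right) = 35855 - \left(11199 + 2 \cdot \frac{237}{2}\right) = 35855 - \left(11199 + 237\right) = 35855 - 11436 = 24419$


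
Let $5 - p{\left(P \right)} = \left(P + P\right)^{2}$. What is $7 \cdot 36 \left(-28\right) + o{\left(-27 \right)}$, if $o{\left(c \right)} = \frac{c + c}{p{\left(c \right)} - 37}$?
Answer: $- \frac{10400517}{1474} \approx -7056.0$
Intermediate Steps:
$p{\left(P \right)} = 5 - 4 P^{2}$ ($p{\left(P \right)} = 5 - \left(P + P\right)^{2} = 5 - \left(2 P\right)^{2} = 5 - 4 P^{2}$)
$o{\left(c \right)} = \frac{2 c}{-32 - 4 c^{2}}$ ($o{\left(c \right)} = \frac{c + c}{\left(5 - 4 c^{2}\right) - 37} = \frac{2 c}{-32 - 4 c^{2}}$)
$7 \cdot 36 \left(-28\right) + o{\left(-27 \right)} = 7 \cdot 36 \left(-28\right) - - \frac{27}{16 + 2 \left(-27\right)^{2}} = 252 \left(-28\right) - - \frac{27}{16 + 2 \cdot 729} = -7056 - - \frac{27}{16 + 1458} = -7056 - - \frac{27}{1474} = -7056 - \left(-27\right) \frac{1}{1474} = -7056 + \frac{27}{1474} = - \frac{10400517}{1474}$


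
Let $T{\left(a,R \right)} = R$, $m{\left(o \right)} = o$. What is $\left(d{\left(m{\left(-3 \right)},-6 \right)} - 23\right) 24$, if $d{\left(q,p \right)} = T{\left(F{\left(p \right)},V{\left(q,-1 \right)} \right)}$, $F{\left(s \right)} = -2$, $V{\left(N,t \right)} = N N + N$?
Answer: $-408$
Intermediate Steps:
$V{\left(N,t \right)} = N + N^{2}$ ($V{\left(N,t \right)} = N^{2} + N = N + N^{2}$)
$d{\left(q,p \right)} = q \left(1 + q\right)$
$\left(d{\left(m{\left(-3 \right)},-6 \right)} - 23\right) 24 = \left(- 3 \left(1 - 3\right) - 23\right) 24 = \left(\left(-3\right) \left(-2\right) - 23\right) 24 = \left(6 - 23\right) 24 = \left(-17\right) 24 = -408$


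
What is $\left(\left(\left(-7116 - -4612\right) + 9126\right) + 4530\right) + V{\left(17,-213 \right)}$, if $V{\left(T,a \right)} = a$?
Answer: $10939$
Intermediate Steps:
$\left(\left(\left(-7116 - -4612\right) + 9126\right) + 4530\right) + V{\left(17,-213 \right)} = \left(\left(\left(-7116 - -4612\right) + 9126\right) + 4530\right) - 213 = \left(\left(\left(-7116 + 4612\right) + 9126\right) + 4530\right) - 213 = \left(\left(-2504 + 9126\right) + 4530\right) - 213 = \left(6622 + 4530\right) - 213 = 11152 - 213 = 10939$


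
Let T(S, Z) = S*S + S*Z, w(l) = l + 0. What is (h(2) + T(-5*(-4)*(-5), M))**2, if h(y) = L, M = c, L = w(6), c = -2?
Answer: 104162436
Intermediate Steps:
w(l) = l
L = 6
M = -2
h(y) = 6
T(S, Z) = S**2 + S*Z
(h(2) + T(-5*(-4)*(-5), M))**2 = (6 + (-5*(-4)*(-5))*(-5*(-4)*(-5) - 2))**2 = (6 + (20*(-5))*(20*(-5) - 2))**2 = (6 - 100*(-100 - 2))**2 = (6 - 100*(-102))**2 = (6 + 10200)**2 = 10206**2 = 104162436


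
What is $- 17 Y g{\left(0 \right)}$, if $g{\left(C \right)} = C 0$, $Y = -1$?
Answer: $0$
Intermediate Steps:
$g{\left(C \right)} = 0$
$- 17 Y g{\left(0 \right)} = \left(-17\right) \left(-1\right) 0 = 17 \cdot 0 = 0$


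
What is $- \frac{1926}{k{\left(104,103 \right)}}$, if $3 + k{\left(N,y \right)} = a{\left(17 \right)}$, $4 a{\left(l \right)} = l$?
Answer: $- \frac{7704}{5} \approx -1540.8$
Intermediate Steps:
$a{\left(l \right)} = \frac{l}{4}$
$k{\left(N,y \right)} = \frac{5}{4}$ ($k{\left(N,y \right)} = -3 + \frac{1}{4} \cdot 17 = -3 + \frac{17}{4} = \frac{5}{4}$)
$- \frac{1926}{k{\left(104,103 \right)}} = - \frac{1926}{\frac{5}{4}} = \left(-1926\right) \frac{4}{5} = - \frac{7704}{5}$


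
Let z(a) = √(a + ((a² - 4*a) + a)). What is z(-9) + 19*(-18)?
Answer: -342 + 3*√11 ≈ -332.05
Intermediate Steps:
z(a) = √(a² - 2*a) (z(a) = √(a + (a² - 3*a)) = √(a² - 2*a))
z(-9) + 19*(-18) = √(-9*(-2 - 9)) + 19*(-18) = √(-9*(-11)) - 342 = √99 - 342 = 3*√11 - 342 = -342 + 3*√11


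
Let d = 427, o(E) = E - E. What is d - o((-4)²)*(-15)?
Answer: 427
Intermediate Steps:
o(E) = 0
d - o((-4)²)*(-15) = 427 - 0*(-15) = 427 - 1*0 = 427 + 0 = 427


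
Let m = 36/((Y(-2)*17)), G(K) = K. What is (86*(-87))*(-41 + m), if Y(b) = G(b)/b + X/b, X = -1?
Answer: 5035386/17 ≈ 2.9620e+5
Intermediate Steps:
Y(b) = 1 - 1/b (Y(b) = b/b - 1/b = 1 - 1/b)
m = 24/17 (m = 36/((((-1 - 2)/(-2))*17)) = 36/((-1/2*(-3)*17)) = 36/(((3/2)*17)) = 36/(51/2) = 36*(2/51) = 24/17 ≈ 1.4118)
(86*(-87))*(-41 + m) = (86*(-87))*(-41 + 24/17) = -7482*(-673/17) = 5035386/17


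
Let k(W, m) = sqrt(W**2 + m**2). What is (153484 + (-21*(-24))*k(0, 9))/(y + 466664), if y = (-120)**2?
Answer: 39505/120266 ≈ 0.32848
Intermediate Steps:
y = 14400
(153484 + (-21*(-24))*k(0, 9))/(y + 466664) = (153484 + (-21*(-24))*sqrt(0**2 + 9**2))/(14400 + 466664) = (153484 + 504*sqrt(0 + 81))/481064 = (153484 + 504*sqrt(81))*(1/481064) = (153484 + 504*9)*(1/481064) = (153484 + 4536)*(1/481064) = 158020*(1/481064) = 39505/120266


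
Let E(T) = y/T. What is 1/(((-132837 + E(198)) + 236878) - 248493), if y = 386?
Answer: -99/14300555 ≈ -6.9228e-6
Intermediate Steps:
E(T) = 386/T
1/(((-132837 + E(198)) + 236878) - 248493) = 1/(((-132837 + 386/198) + 236878) - 248493) = 1/(((-132837 + 386*(1/198)) + 236878) - 248493) = 1/(((-132837 + 193/99) + 236878) - 248493) = 1/((-13150670/99 + 236878) - 248493) = 1/(10300252/99 - 248493) = 1/(-14300555/99) = -99/14300555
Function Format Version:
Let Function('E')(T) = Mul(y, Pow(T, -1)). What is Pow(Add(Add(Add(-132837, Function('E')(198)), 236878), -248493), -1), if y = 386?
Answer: Rational(-99, 14300555) ≈ -6.9228e-6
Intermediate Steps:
Function('E')(T) = Mul(386, Pow(T, -1))
Pow(Add(Add(Add(-132837, Function('E')(198)), 236878), -248493), -1) = Pow(Add(Add(Add(-132837, Mul(386, Pow(198, -1))), 236878), -248493), -1) = Pow(Add(Add(Add(-132837, Mul(386, Rational(1, 198))), 236878), -248493), -1) = Pow(Add(Add(Add(-132837, Rational(193, 99)), 236878), -248493), -1) = Pow(Add(Add(Rational(-13150670, 99), 236878), -248493), -1) = Pow(Add(Rational(10300252, 99), -248493), -1) = Pow(Rational(-14300555, 99), -1) = Rational(-99, 14300555)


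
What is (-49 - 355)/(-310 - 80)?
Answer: 202/195 ≈ 1.0359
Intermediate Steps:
(-49 - 355)/(-310 - 80) = -404/(-390) = -404*(-1/390) = 202/195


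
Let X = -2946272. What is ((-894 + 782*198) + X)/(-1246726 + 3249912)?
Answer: -1396165/1001593 ≈ -1.3939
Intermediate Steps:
((-894 + 782*198) + X)/(-1246726 + 3249912) = ((-894 + 782*198) - 2946272)/(-1246726 + 3249912) = ((-894 + 154836) - 2946272)/2003186 = (153942 - 2946272)*(1/2003186) = -2792330*1/2003186 = -1396165/1001593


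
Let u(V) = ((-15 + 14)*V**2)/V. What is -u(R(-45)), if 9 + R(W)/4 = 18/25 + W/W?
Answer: -728/25 ≈ -29.120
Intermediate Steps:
R(W) = -728/25 (R(W) = -36 + 4*(18/25 + W/W) = -36 + 4*(18*(1/25) + 1) = -36 + 4*(18/25 + 1) = -36 + 4*(43/25) = -36 + 172/25 = -728/25)
u(V) = -V (u(V) = (-V**2)/V = -V)
-u(R(-45)) = -(-1)*(-728)/25 = -1*728/25 = -728/25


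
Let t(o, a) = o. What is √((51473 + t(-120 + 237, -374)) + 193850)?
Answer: 8*√3835 ≈ 495.42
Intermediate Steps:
√((51473 + t(-120 + 237, -374)) + 193850) = √((51473 + (-120 + 237)) + 193850) = √((51473 + 117) + 193850) = √(51590 + 193850) = √245440 = 8*√3835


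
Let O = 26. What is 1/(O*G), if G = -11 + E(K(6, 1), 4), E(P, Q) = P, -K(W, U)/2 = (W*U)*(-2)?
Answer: 1/338 ≈ 0.0029586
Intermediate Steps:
K(W, U) = 4*U*W (K(W, U) = -2*W*U*(-2) = -2*U*W*(-2) = -(-4)*U*W = 4*U*W)
G = 13 (G = -11 + 4*1*6 = -11 + 24 = 13)
1/(O*G) = 1/(26*13) = 1/338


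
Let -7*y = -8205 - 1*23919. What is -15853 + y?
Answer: -78847/7 ≈ -11264.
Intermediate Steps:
y = 32124/7 (y = -(-8205 - 1*23919)/7 = -(-8205 - 23919)/7 = -⅐*(-32124) = 32124/7 ≈ 4589.1)
-15853 + y = -15853 + 32124/7 = -78847/7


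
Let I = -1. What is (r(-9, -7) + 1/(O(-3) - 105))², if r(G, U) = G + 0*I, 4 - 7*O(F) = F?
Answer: 877969/10816 ≈ 81.173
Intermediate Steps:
O(F) = 4/7 - F/7
r(G, U) = G (r(G, U) = G + 0*(-1) = G + 0 = G)
(r(-9, -7) + 1/(O(-3) - 105))² = (-9 + 1/((4/7 - ⅐*(-3)) - 105))² = (-9 + 1/((4/7 + 3/7) - 105))² = (-9 + 1/(1 - 105))² = (-9 + 1/(-104))² = (-9 - 1/104)² = (-937/104)² = 877969/10816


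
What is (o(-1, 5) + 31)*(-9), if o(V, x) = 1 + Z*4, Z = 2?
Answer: -360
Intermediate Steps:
o(V, x) = 9 (o(V, x) = 1 + 2*4 = 1 + 8 = 9)
(o(-1, 5) + 31)*(-9) = (9 + 31)*(-9) = 40*(-9) = -360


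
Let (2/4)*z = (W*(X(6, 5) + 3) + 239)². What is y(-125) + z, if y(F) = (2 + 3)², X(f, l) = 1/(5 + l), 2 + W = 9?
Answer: 6797699/50 ≈ 1.3595e+5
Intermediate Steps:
W = 7 (W = -2 + 9 = 7)
y(F) = 25 (y(F) = 5² = 25)
z = 6796449/50 (z = 2*(7*(1/(5 + 5) + 3) + 239)² = 2*(7*(1/10 + 3) + 239)² = 2*(7*(⅒ + 3) + 239)² = 2*(7*(31/10) + 239)² = 2*(217/10 + 239)² = 2*(2607/10)² = 2*(6796449/100) = 6796449/50 ≈ 1.3593e+5)
y(-125) + z = 25 + 6796449/50 = 6797699/50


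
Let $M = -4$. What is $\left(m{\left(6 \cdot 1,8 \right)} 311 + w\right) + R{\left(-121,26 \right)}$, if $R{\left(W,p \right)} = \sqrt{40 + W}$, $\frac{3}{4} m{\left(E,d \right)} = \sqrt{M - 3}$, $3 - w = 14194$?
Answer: $-14191 + 9 i + \frac{1244 i \sqrt{7}}{3} \approx -14191.0 + 1106.1 i$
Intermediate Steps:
$w = -14191$ ($w = 3 - 14194 = -14191$)
$m{\left(E,d \right)} = \frac{4 i \sqrt{7}}{3}$ ($m{\left(E,d \right)} = \frac{4 \sqrt{-4 - 3}}{3} = \frac{4 \sqrt{-7}}{3} = \frac{4 i \sqrt{7}}{3}$)
$\left(m{\left(6 \cdot 1,8 \right)} 311 + w\right) + R{\left(-121,26 \right)} = \left(\frac{4 i \sqrt{7}}{3} \cdot 311 - 14191\right) + \sqrt{40 - 121} = \left(\frac{1244 i \sqrt{7}}{3} - 14191\right) + \sqrt{-81} = \left(-14191 + \frac{1244 i \sqrt{7}}{3}\right) + 9 i = -14191 + 9 i + \frac{1244 i \sqrt{7}}{3}$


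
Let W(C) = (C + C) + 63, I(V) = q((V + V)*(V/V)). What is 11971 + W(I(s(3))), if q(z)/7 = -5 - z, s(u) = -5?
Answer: 12104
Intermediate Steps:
q(z) = -35 - 7*z (q(z) = 7*(-5 - z) = -35 - 7*z)
I(V) = -35 - 14*V (I(V) = -35 - 7*(V + V)*V/V = -35 - 7*2*V = -35 - 14*V)
W(C) = 63 + 2*C (W(C) = 2*C + 63 = 63 + 2*C)
11971 + W(I(s(3))) = 11971 + (63 + 2*(-35 - 14*(-5))) = 11971 + (63 + 2*(-35 + 70)) = 11971 + (63 + 2*35) = 11971 + (63 + 70) = 11971 + 133 = 12104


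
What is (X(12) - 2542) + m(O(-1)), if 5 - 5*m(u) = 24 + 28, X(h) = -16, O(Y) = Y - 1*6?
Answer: -12837/5 ≈ -2567.4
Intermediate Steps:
O(Y) = -6 + Y (O(Y) = Y - 6 = -6 + Y)
m(u) = -47/5 (m(u) = 1 - (24 + 28)/5 = 1 - 1/5*52 = 1 - 52/5 = -47/5)
(X(12) - 2542) + m(O(-1)) = (-16 - 2542) - 47/5 = -2558 - 47/5 = -12837/5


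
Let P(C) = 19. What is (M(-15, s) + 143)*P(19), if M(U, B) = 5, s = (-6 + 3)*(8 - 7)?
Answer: 2812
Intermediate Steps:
s = -3 (s = -3*1 = -3)
(M(-15, s) + 143)*P(19) = (5 + 143)*19 = 148*19 = 2812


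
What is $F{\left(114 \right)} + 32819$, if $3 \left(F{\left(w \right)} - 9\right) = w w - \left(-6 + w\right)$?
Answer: $37124$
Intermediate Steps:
$F{\left(w \right)} = 11 - \frac{w}{3} + \frac{w^{2}}{3}$ ($F{\left(w \right)} = 9 + \frac{w w - \left(-6 + w\right)}{3} = 9 + \frac{w^{2} - \left(-6 + w\right)}{3} = 9 + \frac{6 + w^{2} - w}{3} = 9 + \left(2 - \frac{w}{3} + \frac{w^{2}}{3}\right) = 11 - \frac{w}{3} + \frac{w^{2}}{3}$)
$F{\left(114 \right)} + 32819 = \left(11 - 38 + \frac{114^{2}}{3}\right) + 32819 = \left(11 - 38 + \frac{1}{3} \cdot 12996\right) + 32819 = \left(11 - 38 + 4332\right) + 32819 = 4305 + 32819 = 37124$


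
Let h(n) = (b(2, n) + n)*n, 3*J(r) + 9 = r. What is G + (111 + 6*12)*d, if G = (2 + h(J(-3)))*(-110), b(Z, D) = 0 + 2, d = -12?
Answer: -3296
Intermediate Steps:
b(Z, D) = 2
J(r) = -3 + r/3
h(n) = n*(2 + n) (h(n) = (2 + n)*n = n*(2 + n))
G = -1100 (G = (2 + (-3 + (1/3)*(-3))*(2 + (-3 + (1/3)*(-3))))*(-110) = (2 + (-3 - 1)*(2 + (-3 - 1)))*(-110) = (2 - 4*(2 - 4))*(-110) = (2 - 4*(-2))*(-110) = (2 + 8)*(-110) = 10*(-110) = -1100)
G + (111 + 6*12)*d = -1100 + (111 + 6*12)*(-12) = -1100 + (111 + 72)*(-12) = -1100 + 183*(-12) = -1100 - 2196 = -3296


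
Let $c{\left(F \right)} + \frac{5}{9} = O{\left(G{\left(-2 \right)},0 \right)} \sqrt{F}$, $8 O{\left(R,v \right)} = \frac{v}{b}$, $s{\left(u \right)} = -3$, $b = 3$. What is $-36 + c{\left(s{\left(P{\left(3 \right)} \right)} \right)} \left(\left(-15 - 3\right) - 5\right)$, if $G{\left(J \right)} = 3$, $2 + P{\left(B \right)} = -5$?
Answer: $- \frac{209}{9} \approx -23.222$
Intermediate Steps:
$P{\left(B \right)} = -7$ ($P{\left(B \right)} = -2 - 5 = -7$)
$O{\left(R,v \right)} = \frac{v}{24}$ ($O{\left(R,v \right)} = \frac{v \frac{1}{3}}{8} = \frac{\frac{1}{3} v}{8} = \frac{v}{24}$)
$c{\left(F \right)} = - \frac{5}{9}$ ($c{\left(F \right)} = - \frac{5}{9} + \frac{1}{24} \cdot 0 \sqrt{F} = - \frac{5}{9} + 0 \sqrt{F} = - \frac{5}{9} + 0 = - \frac{5}{9}$)
$-36 + c{\left(s{\left(P{\left(3 \right)} \right)} \right)} \left(\left(-15 - 3\right) - 5\right) = -36 - \frac{5 \left(\left(-15 - 3\right) - 5\right)}{9} = -36 - \frac{5 \left(-18 - 5\right)}{9} = -36 - - \frac{115}{9} = -36 + \frac{115}{9} = - \frac{209}{9}$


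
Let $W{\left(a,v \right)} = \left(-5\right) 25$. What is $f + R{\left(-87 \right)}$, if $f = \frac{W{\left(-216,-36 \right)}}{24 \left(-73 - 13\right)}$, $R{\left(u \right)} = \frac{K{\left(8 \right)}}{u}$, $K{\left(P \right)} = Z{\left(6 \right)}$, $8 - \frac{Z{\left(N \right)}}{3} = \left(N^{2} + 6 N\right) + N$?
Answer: $\frac{148105}{59856} \approx 2.4744$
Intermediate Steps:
$W{\left(a,v \right)} = -125$
$Z{\left(N \right)} = 24 - 21 N - 3 N^{2}$ ($Z{\left(N \right)} = 24 - 3 \left(\left(N^{2} + 6 N\right) + N\right) = 24 - 3 \left(N^{2} + 7 N\right) = 24 - \left(3 N^{2} + 21 N\right) = 24 - 21 N - 3 N^{2}$)
$K{\left(P \right)} = -210$ ($K{\left(P \right)} = 24 - 126 - 3 \cdot 6^{2} = 24 - 126 - 108 = -210$)
$R{\left(u \right)} = - \frac{210}{u}$
$f = \frac{125}{2064}$ ($f = - \frac{125}{24 \left(-73 - 13\right)} = - \frac{125}{24 \left(-86\right)} = - \frac{125}{-2064} = \left(-125\right) \left(- \frac{1}{2064}\right) = \frac{125}{2064} \approx 0.060562$)
$f + R{\left(-87 \right)} = \frac{125}{2064} - \frac{210}{-87} = \frac{125}{2064} - - \frac{70}{29} = \frac{125}{2064} + \frac{70}{29} = \frac{148105}{59856}$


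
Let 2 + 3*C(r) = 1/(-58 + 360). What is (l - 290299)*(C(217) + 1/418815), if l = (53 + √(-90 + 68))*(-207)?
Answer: 2536136442151/12648213 + 1936174799*I*√22/14053570 ≈ 2.0051e+5 + 646.2*I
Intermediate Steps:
C(r) = -201/302 (C(r) = -⅔ + 1/(3*(-58 + 360)) = -⅔ + (⅓)/302 = -⅔ + (⅓)*(1/302) = -⅔ + 1/906 = -201/302)
l = -10971 - 207*I*√22 (l = (53 + √(-22))*(-207) = (53 + I*√22)*(-207) = -10971 - 207*I*√22 ≈ -10971.0 - 970.92*I)
(l - 290299)*(C(217) + 1/418815) = ((-10971 - 207*I*√22) - 290299)*(-201/302 + 1/418815) = (-301270 - 207*I*√22)*(-201/302 + 1/418815) = (-301270 - 207*I*√22)*(-84181513/126482130) = 2536136442151/12648213 + 1936174799*I*√22/14053570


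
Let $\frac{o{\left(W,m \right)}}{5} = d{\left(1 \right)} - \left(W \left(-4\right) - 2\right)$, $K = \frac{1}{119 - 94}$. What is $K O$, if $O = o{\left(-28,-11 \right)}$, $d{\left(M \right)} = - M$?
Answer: $- \frac{111}{5} \approx -22.2$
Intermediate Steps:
$K = \frac{1}{25} \approx 0.04$
$o{\left(W,m \right)} = 5 + 20 W$ ($o{\left(W,m \right)} = 5 \left(\left(-1\right) 1 - \left(W \left(-4\right) - 2\right)\right) = 5 \left(-1 - \left(- 4 W - 2\right)\right) = 5 \left(-1 - \left(-2 - 4 W\right)\right) = 5 \left(-1 + \left(2 + 4 W\right)\right) = 5 \left(1 + 4 W\right) = 5 + 20 W$)
$O = -555$ ($O = 5 + 20 \left(-28\right) = 5 - 560 = -555$)
$K O = \frac{1}{25} \left(-555\right) = - \frac{111}{5}$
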